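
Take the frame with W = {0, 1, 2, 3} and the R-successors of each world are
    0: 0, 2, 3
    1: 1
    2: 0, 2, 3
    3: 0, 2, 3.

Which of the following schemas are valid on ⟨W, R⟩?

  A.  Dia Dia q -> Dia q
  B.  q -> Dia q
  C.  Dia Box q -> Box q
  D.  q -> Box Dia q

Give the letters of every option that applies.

R is reflexive: each world relates to itself.
R is symmetric: every R-edge is matched by its reverse.
R is transitive: R is closed under composition.
R is euclidean: any two R-successors of the same world are R-related.
(A) the dual of axiom 4: valid iff R is transitive. R is transitive — valid.
(B) q -> Dia q is the dual of axiom T, which corresponds to reflexivity. R is reflexive — valid.
(C) Dia Box q -> Box q is the dual of axiom 5; it is valid on a frame exactly when R is euclidean. R is euclidean, so valid.
(D) q -> Box Dia q is axiom B; it is valid on a frame exactly when R is symmetric. R is symmetric, so valid.

A, B, C, D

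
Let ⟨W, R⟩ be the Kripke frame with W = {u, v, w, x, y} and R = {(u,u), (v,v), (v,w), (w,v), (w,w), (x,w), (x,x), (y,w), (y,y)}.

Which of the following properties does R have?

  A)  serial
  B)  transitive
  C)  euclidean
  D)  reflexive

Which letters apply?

A, D

(A) serial: every world has an R-successor.
(B) not transitive: x R w and w R v but not x R v.
(C) not euclidean: x R w and x R x but not w R x.
(D) reflexive: each world relates to itself.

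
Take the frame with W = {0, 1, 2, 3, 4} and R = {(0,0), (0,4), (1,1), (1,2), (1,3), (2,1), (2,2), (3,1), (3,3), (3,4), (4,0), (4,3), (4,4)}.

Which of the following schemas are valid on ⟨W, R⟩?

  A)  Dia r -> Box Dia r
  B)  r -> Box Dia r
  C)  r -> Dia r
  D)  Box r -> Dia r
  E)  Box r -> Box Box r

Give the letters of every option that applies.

R is reflexive: each world relates to itself.
R is symmetric: every R-edge is matched by its reverse.
R is not transitive: 0 R 4 and 4 R 3 but not 0 R 3.
R is not euclidean: 1 R 2 and 1 R 3 but not 2 R 3.
R is serial: every world has an R-successor.
(A) Dia r -> Box Dia r (axiom 5) characterises the euclidean frames. R is not euclidean — not valid.
(B) r -> Box Dia r (axiom B) characterises the symmetric frames. R is symmetric — valid.
(C) r -> Dia r is the dual of axiom T, which corresponds to reflexivity. R is reflexive — valid.
(D) Box r -> Dia r (axiom D) characterises the serial frames. R is serial — valid.
(E) Box r -> Box Box r (axiom 4) characterises the transitive frames. R is not transitive — not valid.

B, C, D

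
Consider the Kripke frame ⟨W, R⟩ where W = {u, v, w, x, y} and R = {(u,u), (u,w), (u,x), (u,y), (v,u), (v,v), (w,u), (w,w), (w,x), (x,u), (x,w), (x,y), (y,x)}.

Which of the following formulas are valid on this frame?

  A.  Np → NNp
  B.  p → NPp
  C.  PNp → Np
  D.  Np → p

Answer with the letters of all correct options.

none

R is not reflexive: not x R x.
R is not symmetric: u R y but not y R u.
R is not transitive: v R u and u R w but not v R w.
R is not euclidean: u R w and u R y but not w R y.
(A) Np → NNp (axiom 4) characterises the transitive frames. R is not transitive — not valid.
(B) p → NPp is axiom B, which corresponds to symmetry. R is not symmetric — not valid.
(C) PNp → Np is the dual of axiom 5; it is valid on a frame exactly when R is euclidean. R is not euclidean, so not valid.
(D) Np → p is axiom T; it is valid on a frame exactly when R is reflexive. R is not reflexive, so not valid.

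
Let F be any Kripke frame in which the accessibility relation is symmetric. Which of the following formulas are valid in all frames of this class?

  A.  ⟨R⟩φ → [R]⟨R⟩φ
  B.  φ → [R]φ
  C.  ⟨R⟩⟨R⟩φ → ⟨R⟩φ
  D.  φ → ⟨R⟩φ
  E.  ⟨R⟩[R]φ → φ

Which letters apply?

E

(A) axiom 5: valid iff R is euclidean. Such an R need not be euclidean — not valid.
(B) φ → [R]φ is equivalent to ◇p→p; it holds exactly when R ⊆ identity. Such an R need not be a subset of the identity — not valid.
(C) ⟨R⟩⟨R⟩φ → ⟨R⟩φ is the dual of axiom 4, which corresponds to transitivity. Such an R need not be transitive — not valid.
(D) the dual of axiom T: valid iff R is reflexive. Such an R need not be reflexive — not valid.
(E) ⟨R⟩[R]φ → φ is the dual of axiom B, which corresponds to symmetry. Every such R is symmetric — valid.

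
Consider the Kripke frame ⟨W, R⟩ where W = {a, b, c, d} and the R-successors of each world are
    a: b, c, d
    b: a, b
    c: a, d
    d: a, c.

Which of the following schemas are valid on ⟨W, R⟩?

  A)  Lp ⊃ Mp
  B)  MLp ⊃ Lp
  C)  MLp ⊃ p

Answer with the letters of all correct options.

R is symmetric: every R-edge is matched by its reverse.
R is not euclidean: a R b and a R c but not b R c.
R is serial: every world has an R-successor.
(A) Lp ⊃ Mp (axiom D) characterises the serial frames. R is serial — valid.
(B) MLp ⊃ Lp (the dual of axiom 5) characterises the euclidean frames. R is not euclidean — not valid.
(C) MLp ⊃ p (the dual of axiom B) characterises the symmetric frames. R is symmetric — valid.

A, C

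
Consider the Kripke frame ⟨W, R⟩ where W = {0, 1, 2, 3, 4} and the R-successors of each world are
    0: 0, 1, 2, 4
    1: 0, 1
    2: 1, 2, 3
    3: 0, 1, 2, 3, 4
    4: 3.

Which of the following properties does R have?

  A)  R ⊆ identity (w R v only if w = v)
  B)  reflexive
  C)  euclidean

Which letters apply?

(A) not ⊆ identity: 0 R 1 with 0 ≠ 1.
(B) not reflexive: not 4 R 4.
(C) not euclidean: 0 R 1 and 0 R 2 but not 1 R 2.

none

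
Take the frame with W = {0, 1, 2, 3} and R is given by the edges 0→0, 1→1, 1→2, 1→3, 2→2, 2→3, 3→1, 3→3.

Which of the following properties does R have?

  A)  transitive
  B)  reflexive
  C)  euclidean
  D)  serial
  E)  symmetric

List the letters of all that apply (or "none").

B, D

(A) not transitive: 2 R 3 and 3 R 1 but not 2 R 1.
(B) reflexive: each world relates to itself.
(C) not euclidean: 1 R 2 and 1 R 1 but not 2 R 1.
(D) serial: every world has an R-successor.
(E) not symmetric: 1 R 2 but not 2 R 1.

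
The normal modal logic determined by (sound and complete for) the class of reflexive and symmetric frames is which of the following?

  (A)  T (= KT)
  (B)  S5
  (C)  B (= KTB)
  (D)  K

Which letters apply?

(A) T (= KT) is determined by the class of reflexive frames.
(B) S5 is determined by the class of reflexive, symmetric, and transitive frames.
(C) B (= KTB) is determined by exactly this class.
(D) K is determined by the class of arbitrary frames.

C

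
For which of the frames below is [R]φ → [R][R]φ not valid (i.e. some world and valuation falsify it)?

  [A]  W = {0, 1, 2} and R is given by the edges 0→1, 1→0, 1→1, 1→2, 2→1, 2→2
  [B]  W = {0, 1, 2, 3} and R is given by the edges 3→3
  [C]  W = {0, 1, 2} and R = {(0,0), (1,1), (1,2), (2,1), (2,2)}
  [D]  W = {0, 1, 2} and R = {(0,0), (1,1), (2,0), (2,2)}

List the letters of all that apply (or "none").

A

The schema [R]φ → [R][R]φ is axiom 4; it is valid on a frame iff R is transitive.
(A) R is not transitive (0 R 1 and 1 R 0 but not 0 R 0), so the schema fails here.
(B) R is transitive (R is closed under composition), so the schema is valid here.
(C) R is transitive (R is closed under composition), so the schema is valid here.
(D) R is transitive (R is closed under composition), so the schema is valid here.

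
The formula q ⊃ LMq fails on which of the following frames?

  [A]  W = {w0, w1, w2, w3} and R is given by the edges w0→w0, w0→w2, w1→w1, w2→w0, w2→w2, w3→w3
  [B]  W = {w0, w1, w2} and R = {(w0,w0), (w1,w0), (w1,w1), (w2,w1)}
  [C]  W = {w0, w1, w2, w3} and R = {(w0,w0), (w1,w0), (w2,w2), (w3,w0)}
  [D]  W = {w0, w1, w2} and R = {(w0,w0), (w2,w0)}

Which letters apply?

B, C, D

The schema q ⊃ LMq is axiom B; it is valid on a frame iff R is symmetric.
(A) R is symmetric (every R-edge is matched by its reverse), so the schema is valid here.
(B) R is not symmetric (w1 R w0 but not w0 R w1), so the schema fails here.
(C) R is not symmetric (w1 R w0 but not w0 R w1), so the schema fails here.
(D) R is not symmetric (w2 R w0 but not w0 R w2), so the schema fails here.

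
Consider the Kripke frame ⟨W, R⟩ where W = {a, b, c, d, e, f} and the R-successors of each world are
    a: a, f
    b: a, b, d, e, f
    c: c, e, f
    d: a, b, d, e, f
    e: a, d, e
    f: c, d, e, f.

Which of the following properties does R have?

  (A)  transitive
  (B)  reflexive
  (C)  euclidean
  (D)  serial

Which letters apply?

B, D

(A) not transitive: a R f and f R c but not a R c.
(B) reflexive: each world relates to itself.
(C) not euclidean: a R f and a R a but not f R a.
(D) serial: every world has an R-successor.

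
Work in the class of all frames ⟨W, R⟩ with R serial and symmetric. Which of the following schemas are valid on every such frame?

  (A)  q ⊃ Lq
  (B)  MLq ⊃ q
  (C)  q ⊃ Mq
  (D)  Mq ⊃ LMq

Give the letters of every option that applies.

B

(A) q ⊃ Lq is equivalent to ◇p→p; it holds exactly when R ⊆ identity. Such an R need not be a subset of the identity — not valid.
(B) the dual of axiom B: valid iff R is symmetric. Every such R is symmetric — valid.
(C) q ⊃ Mq (the dual of axiom T) characterises the reflexive frames. Such an R need not be reflexive — not valid.
(D) Mq ⊃ LMq (axiom 5) characterises the euclidean frames. Such an R need not be euclidean — not valid.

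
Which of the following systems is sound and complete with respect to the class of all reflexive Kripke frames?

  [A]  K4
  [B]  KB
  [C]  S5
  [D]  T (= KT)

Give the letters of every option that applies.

(A) K4 is determined by the class of transitive frames.
(B) KB is determined by the class of symmetric frames.
(C) S5 is determined by the class of reflexive, symmetric, and transitive frames.
(D) T (= KT) is determined by exactly this class.

D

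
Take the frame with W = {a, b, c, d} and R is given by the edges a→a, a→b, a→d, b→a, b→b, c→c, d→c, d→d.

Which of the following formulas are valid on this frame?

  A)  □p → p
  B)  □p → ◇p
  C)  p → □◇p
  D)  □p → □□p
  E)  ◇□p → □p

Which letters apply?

R is reflexive: each world relates to itself.
R is not symmetric: a R d but not d R a.
R is not transitive: a R d and d R c but not a R c.
R is not euclidean: a R b and a R d but not b R d.
R is serial: every world has an R-successor.
(A) axiom T: valid iff R is reflexive. R is reflexive — valid.
(B) □p → ◇p is axiom D; it is valid on a frame exactly when R is serial. R is serial, so valid.
(C) p → □◇p is axiom B, which corresponds to symmetry. R is not symmetric — not valid.
(D) □p → □□p (axiom 4) characterises the transitive frames. R is not transitive — not valid.
(E) the dual of axiom 5: valid iff R is euclidean. R is not euclidean — not valid.

A, B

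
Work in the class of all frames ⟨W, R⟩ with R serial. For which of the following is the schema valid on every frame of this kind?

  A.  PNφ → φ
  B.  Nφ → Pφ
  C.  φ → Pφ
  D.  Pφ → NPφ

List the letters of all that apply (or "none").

(A) PNφ → φ (the dual of axiom B) characterises the symmetric frames. Such an R need not be symmetric — not valid.
(B) Nφ → Pφ (axiom D) characterises the serial frames. Every such R is serial — valid.
(C) φ → Pφ is the dual of axiom T; it is valid on a frame exactly when R is reflexive. Such an R need not be reflexive, so not valid.
(D) axiom 5: valid iff R is euclidean. Such an R need not be euclidean — not valid.

B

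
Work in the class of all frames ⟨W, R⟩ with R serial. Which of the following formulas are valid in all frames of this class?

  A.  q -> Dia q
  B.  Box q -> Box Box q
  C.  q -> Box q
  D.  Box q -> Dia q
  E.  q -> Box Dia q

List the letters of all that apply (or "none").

D

(A) q -> Dia q is the dual of axiom T; it is valid on a frame exactly when R is reflexive. Such an R need not be reflexive, so not valid.
(B) axiom 4: valid iff R is transitive. Such an R need not be transitive — not valid.
(C) q -> Box q is valid only on frames where every R-edge is a self-loop. Such an R need not be a subset of the identity — not valid.
(D) Box q -> Dia q is axiom D, which corresponds to seriality. Every such R is serial — valid.
(E) q -> Box Dia q (axiom B) characterises the symmetric frames. Such an R need not be symmetric — not valid.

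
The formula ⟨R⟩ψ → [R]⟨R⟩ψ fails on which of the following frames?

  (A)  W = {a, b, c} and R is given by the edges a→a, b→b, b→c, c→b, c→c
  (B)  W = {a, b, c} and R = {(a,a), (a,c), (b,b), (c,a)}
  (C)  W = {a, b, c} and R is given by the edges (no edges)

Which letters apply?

The schema ⟨R⟩ψ → [R]⟨R⟩ψ is axiom 5; it is valid on a frame iff R is euclidean.
(A) R is euclidean (any two R-successors of the same world are R-related), so the schema is valid here.
(B) R is not euclidean (a R c and a R c but not c R c), so the schema fails here.
(C) R is euclidean (any two R-successors of the same world are R-related), so the schema is valid here.

B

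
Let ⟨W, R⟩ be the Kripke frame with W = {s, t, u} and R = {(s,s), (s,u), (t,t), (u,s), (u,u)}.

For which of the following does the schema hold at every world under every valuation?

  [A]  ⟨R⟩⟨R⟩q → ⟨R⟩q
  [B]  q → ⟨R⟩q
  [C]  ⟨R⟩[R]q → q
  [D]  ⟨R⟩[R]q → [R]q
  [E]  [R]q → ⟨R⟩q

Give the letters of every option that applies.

R is reflexive: each world relates to itself.
R is symmetric: every R-edge is matched by its reverse.
R is transitive: R is closed under composition.
R is euclidean: any two R-successors of the same world are R-related.
R is serial: every world has an R-successor.
(A) ⟨R⟩⟨R⟩q → ⟨R⟩q is the dual of axiom 4, which corresponds to transitivity. R is transitive — valid.
(B) q → ⟨R⟩q is the dual of axiom T; it is valid on a frame exactly when R is reflexive. R is reflexive, so valid.
(C) ⟨R⟩[R]q → q (the dual of axiom B) characterises the symmetric frames. R is symmetric — valid.
(D) ⟨R⟩[R]q → [R]q is the dual of axiom 5, which corresponds to the euclidean property. R is euclidean — valid.
(E) [R]q → ⟨R⟩q (axiom D) characterises the serial frames. R is serial — valid.

A, B, C, D, E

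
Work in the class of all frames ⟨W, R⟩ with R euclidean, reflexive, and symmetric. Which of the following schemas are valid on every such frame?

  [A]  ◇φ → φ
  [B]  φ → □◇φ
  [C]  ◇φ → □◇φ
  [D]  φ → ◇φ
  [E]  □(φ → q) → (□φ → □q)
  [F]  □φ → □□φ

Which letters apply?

B, C, D, E, F

A relation that is euclidean, reflexive, and symmetric is also serial and transitive.
(A) ◇φ → φ is the converse of T; it holds exactly when R ⊆ identity. Such an R need not be a subset of the identity — not valid.
(B) axiom B: valid iff R is symmetric. Every such R is symmetric — valid.
(C) axiom 5: valid iff R is euclidean. Every such R is euclidean — valid.
(D) φ → ◇φ is the dual of axiom T, which corresponds to reflexivity. Every such R is reflexive — valid.
(E) this is just K, valid on every normal frame.
(F) □φ → □□φ is axiom 4, which corresponds to transitivity. Every such R is transitive — valid.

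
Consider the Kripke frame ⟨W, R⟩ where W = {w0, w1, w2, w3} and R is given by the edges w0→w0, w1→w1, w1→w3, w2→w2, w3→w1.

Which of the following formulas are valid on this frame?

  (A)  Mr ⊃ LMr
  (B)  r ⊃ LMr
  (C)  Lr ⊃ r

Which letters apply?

B

R is not reflexive: not w3 R w3.
R is symmetric: every R-edge is matched by its reverse.
R is not euclidean: w1 R w3 and w1 R w3 but not w3 R w3.
(A) Mr ⊃ LMr is axiom 5; it is valid on a frame exactly when R is euclidean. R is not euclidean, so not valid.
(B) r ⊃ LMr is axiom B; it is valid on a frame exactly when R is symmetric. R is symmetric, so valid.
(C) Lr ⊃ r is axiom T; it is valid on a frame exactly when R is reflexive. R is not reflexive, so not valid.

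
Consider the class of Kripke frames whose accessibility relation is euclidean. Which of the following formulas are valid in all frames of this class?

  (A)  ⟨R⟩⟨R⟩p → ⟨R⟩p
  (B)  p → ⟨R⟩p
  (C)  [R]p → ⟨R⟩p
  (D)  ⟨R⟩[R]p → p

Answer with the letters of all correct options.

none

(A) the dual of axiom 4: valid iff R is transitive. Such an R need not be transitive — not valid.
(B) p → ⟨R⟩p (the dual of axiom T) characterises the reflexive frames. Such an R need not be reflexive — not valid.
(C) [R]p → ⟨R⟩p is axiom D; it is valid on a frame exactly when R is serial. Such an R need not be serial, so not valid.
(D) ⟨R⟩[R]p → p is the dual of axiom B; it is valid on a frame exactly when R is symmetric. Such an R need not be symmetric, so not valid.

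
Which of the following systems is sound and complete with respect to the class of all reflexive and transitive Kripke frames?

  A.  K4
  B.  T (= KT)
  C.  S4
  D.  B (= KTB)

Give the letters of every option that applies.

C

(A) K4 is determined by the class of transitive frames.
(B) T (= KT) is determined by the class of reflexive frames.
(C) S4 is determined by exactly this class.
(D) B (= KTB) is determined by the class of reflexive and symmetric frames.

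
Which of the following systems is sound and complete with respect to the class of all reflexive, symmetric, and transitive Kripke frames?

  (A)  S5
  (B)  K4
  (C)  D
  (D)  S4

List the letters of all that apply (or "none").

(A) S5 is determined by exactly this class.
(B) K4 is determined by the class of transitive frames.
(C) D is determined by the class of serial frames.
(D) S4 is determined by the class of reflexive and transitive frames.

A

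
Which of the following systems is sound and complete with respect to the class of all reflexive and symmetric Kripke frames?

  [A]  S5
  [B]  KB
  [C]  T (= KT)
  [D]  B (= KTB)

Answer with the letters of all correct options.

(A) S5 is determined by the class of reflexive, symmetric, and transitive frames.
(B) KB is determined by the class of symmetric frames.
(C) T (= KT) is determined by the class of reflexive frames.
(D) B (= KTB) is determined by exactly this class.

D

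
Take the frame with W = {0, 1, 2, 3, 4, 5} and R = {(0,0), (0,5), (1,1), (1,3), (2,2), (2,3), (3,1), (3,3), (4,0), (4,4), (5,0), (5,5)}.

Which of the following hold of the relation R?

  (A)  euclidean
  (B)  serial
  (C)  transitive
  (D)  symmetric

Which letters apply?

(A) not euclidean: 2 R 3 and 2 R 2 but not 3 R 2.
(B) serial: every world has an R-successor.
(C) not transitive: 2 R 3 and 3 R 1 but not 2 R 1.
(D) not symmetric: 2 R 3 but not 3 R 2.

B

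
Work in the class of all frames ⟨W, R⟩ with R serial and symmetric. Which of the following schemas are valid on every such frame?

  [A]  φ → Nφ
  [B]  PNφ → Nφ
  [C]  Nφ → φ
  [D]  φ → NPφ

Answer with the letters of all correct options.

D

(A) φ → Nφ is valid only on frames where every R-edge is a self-loop. Such an R need not be a subset of the identity — not valid.
(B) PNφ → Nφ (the dual of axiom 5) characterises the euclidean frames. Such an R need not be euclidean — not valid.
(C) Nφ → φ is axiom T; it is valid on a frame exactly when R is reflexive. Such an R need not be reflexive, so not valid.
(D) axiom B: valid iff R is symmetric. Every such R is symmetric — valid.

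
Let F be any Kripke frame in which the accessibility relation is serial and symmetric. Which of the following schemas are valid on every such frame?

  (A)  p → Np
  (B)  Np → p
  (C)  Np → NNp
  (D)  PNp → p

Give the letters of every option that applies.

(A) p → Np is valid only on frames where every R-edge is a self-loop. Such an R need not be a subset of the identity — not valid.
(B) axiom T: valid iff R is reflexive. Such an R need not be reflexive — not valid.
(C) Np → NNp is axiom 4; it is valid on a frame exactly when R is transitive. Such an R need not be transitive, so not valid.
(D) PNp → p is the dual of axiom B, which corresponds to symmetry. Every such R is symmetric — valid.

D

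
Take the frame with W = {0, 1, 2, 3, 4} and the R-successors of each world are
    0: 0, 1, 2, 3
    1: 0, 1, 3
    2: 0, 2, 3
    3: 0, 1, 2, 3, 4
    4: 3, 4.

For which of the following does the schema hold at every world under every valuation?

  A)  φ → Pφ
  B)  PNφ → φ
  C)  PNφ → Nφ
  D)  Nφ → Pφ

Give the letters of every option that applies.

A, B, D

R is reflexive: each world relates to itself.
R is symmetric: every R-edge is matched by its reverse.
R is not euclidean: 0 R 1 and 0 R 2 but not 1 R 2.
R is serial: every world has an R-successor.
(A) φ → Pφ is the dual of axiom T; it is valid on a frame exactly when R is reflexive. R is reflexive, so valid.
(B) PNφ → φ is the dual of axiom B, which corresponds to symmetry. R is symmetric — valid.
(C) PNφ → Nφ is the dual of axiom 5, which corresponds to the euclidean property. R is not euclidean — not valid.
(D) Nφ → Pφ is axiom D, which corresponds to seriality. R is serial — valid.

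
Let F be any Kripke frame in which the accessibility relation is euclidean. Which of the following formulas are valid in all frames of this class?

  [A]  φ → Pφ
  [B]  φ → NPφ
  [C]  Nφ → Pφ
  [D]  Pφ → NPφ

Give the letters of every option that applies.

D

(A) φ → Pφ (the dual of axiom T) characterises the reflexive frames. Such an R need not be reflexive — not valid.
(B) φ → NPφ is axiom B, which corresponds to symmetry. Such an R need not be symmetric — not valid.
(C) Nφ → Pφ is axiom D; it is valid on a frame exactly when R is serial. Such an R need not be serial, so not valid.
(D) Pφ → NPφ is axiom 5, which corresponds to the euclidean property. Every such R is euclidean — valid.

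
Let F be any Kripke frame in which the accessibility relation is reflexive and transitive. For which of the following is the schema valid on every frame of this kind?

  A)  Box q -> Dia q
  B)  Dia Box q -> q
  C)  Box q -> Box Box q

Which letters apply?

Reflexive relations are serial.
(A) Box q -> Dia q (axiom D) characterises the serial frames. Every such R is serial — valid.
(B) the dual of axiom B: valid iff R is symmetric. Such an R need not be symmetric — not valid.
(C) axiom 4: valid iff R is transitive. Every such R is transitive — valid.

A, C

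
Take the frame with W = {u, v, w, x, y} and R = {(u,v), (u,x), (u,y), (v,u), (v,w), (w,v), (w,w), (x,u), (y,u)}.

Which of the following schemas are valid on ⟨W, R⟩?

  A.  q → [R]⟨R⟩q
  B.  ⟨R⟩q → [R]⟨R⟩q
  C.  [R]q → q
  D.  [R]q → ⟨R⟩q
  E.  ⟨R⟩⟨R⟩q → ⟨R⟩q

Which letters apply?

R is not reflexive: not u R u.
R is symmetric: every R-edge is matched by its reverse.
R is not transitive: u R v and v R u but not u R u.
R is not euclidean: u R v and u R x but not v R x.
R is serial: every world has an R-successor.
(A) q → [R]⟨R⟩q is axiom B; it is valid on a frame exactly when R is symmetric. R is symmetric, so valid.
(B) ⟨R⟩q → [R]⟨R⟩q is axiom 5; it is valid on a frame exactly when R is euclidean. R is not euclidean, so not valid.
(C) [R]q → q is axiom T, which corresponds to reflexivity. R is not reflexive — not valid.
(D) [R]q → ⟨R⟩q is axiom D, which corresponds to seriality. R is serial — valid.
(E) ⟨R⟩⟨R⟩q → ⟨R⟩q is the dual of axiom 4; it is valid on a frame exactly when R is transitive. R is not transitive, so not valid.

A, D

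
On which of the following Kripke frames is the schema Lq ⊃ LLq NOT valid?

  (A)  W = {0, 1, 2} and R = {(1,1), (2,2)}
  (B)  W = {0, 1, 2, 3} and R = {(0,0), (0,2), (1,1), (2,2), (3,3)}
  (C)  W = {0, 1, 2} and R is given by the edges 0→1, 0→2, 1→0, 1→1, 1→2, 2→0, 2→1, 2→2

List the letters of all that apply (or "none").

C

The schema Lq ⊃ LLq is axiom 4; it is valid on a frame iff R is transitive.
(A) R is transitive (R is closed under composition), so the schema is valid here.
(B) R is transitive (R is closed under composition), so the schema is valid here.
(C) R is not transitive (0 R 1 and 1 R 0 but not 0 R 0), so the schema fails here.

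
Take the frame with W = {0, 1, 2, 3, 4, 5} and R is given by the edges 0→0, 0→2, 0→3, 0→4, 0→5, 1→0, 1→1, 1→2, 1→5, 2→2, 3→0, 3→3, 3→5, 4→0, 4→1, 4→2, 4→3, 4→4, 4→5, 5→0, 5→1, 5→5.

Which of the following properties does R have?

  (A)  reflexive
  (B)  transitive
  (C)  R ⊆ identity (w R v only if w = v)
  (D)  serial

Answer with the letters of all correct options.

A, D

(A) reflexive: each world relates to itself.
(B) not transitive: 0 R 4 and 4 R 1 but not 0 R 1.
(C) not ⊆ identity: 0 R 2 with 0 ≠ 2.
(D) serial: every world has an R-successor.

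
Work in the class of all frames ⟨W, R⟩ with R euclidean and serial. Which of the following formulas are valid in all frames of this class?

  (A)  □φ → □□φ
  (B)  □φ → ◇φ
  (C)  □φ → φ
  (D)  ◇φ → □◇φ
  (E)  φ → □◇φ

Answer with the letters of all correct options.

(A) □φ → □□φ (axiom 4) characterises the transitive frames. Such an R need not be transitive — not valid.
(B) □φ → ◇φ (axiom D) characterises the serial frames. Every such R is serial — valid.
(C) axiom T: valid iff R is reflexive. Such an R need not be reflexive — not valid.
(D) ◇φ → □◇φ is axiom 5; it is valid on a frame exactly when R is euclidean. Every such R is euclidean, so valid.
(E) φ → □◇φ (axiom B) characterises the symmetric frames. Such an R need not be symmetric — not valid.

B, D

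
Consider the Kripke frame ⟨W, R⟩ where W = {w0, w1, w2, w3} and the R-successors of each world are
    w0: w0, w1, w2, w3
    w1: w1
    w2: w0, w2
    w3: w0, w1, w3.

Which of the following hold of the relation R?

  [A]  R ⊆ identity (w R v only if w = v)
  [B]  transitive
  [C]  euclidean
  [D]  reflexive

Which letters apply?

D

(A) not ⊆ identity: w0 R w1 with w0 ≠ w1.
(B) not transitive: w2 R w0 and w0 R w1 but not w2 R w1.
(C) not euclidean: w0 R w1 and w0 R w0 but not w1 R w0.
(D) reflexive: each world relates to itself.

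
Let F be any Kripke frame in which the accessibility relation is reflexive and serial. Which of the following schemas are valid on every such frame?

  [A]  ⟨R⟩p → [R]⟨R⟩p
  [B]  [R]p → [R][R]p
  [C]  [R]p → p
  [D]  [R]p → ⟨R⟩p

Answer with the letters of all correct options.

C, D

(A) axiom 5: valid iff R is euclidean. Such an R need not be euclidean — not valid.
(B) axiom 4: valid iff R is transitive. Such an R need not be transitive — not valid.
(C) axiom T: valid iff R is reflexive. Every such R is reflexive — valid.
(D) axiom D: valid iff R is serial. Every such R is serial — valid.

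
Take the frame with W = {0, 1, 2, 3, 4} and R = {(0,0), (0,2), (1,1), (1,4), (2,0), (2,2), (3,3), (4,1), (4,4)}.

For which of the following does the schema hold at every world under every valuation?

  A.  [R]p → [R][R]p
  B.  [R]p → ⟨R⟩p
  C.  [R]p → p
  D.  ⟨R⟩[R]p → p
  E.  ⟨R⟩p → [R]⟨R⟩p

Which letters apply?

R is reflexive: each world relates to itself.
R is symmetric: every R-edge is matched by its reverse.
R is transitive: R is closed under composition.
R is euclidean: any two R-successors of the same world are R-related.
R is serial: every world has an R-successor.
(A) [R]p → [R][R]p (axiom 4) characterises the transitive frames. R is transitive — valid.
(B) [R]p → ⟨R⟩p is axiom D; it is valid on a frame exactly when R is serial. R is serial, so valid.
(C) [R]p → p is axiom T; it is valid on a frame exactly when R is reflexive. R is reflexive, so valid.
(D) the dual of axiom B: valid iff R is symmetric. R is symmetric — valid.
(E) ⟨R⟩p → [R]⟨R⟩p (axiom 5) characterises the euclidean frames. R is euclidean — valid.

A, B, C, D, E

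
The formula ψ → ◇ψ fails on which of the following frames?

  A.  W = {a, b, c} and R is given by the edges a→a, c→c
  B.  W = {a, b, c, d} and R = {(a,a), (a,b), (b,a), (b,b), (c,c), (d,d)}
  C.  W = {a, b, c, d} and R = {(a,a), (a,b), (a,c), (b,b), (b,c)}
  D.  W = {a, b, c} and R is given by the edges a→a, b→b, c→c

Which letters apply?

The schema ψ → ◇ψ is the dual of axiom T; it is valid on a frame iff R is reflexive.
(A) R is not reflexive (not b R b), so the schema fails here.
(B) R is reflexive (each world relates to itself), so the schema is valid here.
(C) R is not reflexive (not c R c), so the schema fails here.
(D) R is reflexive (each world relates to itself), so the schema is valid here.

A, C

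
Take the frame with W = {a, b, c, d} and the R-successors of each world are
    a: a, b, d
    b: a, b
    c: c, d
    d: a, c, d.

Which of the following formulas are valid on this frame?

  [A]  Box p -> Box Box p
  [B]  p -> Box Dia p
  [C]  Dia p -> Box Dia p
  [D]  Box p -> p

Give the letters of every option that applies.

R is reflexive: each world relates to itself.
R is symmetric: every R-edge is matched by its reverse.
R is not transitive: a R d and d R c but not a R c.
R is not euclidean: a R b and a R d but not b R d.
(A) Box p -> Box Box p is axiom 4; it is valid on a frame exactly when R is transitive. R is not transitive, so not valid.
(B) p -> Box Dia p is axiom B; it is valid on a frame exactly when R is symmetric. R is symmetric, so valid.
(C) Dia p -> Box Dia p is axiom 5, which corresponds to the euclidean property. R is not euclidean — not valid.
(D) Box p -> p (axiom T) characterises the reflexive frames. R is reflexive — valid.

B, D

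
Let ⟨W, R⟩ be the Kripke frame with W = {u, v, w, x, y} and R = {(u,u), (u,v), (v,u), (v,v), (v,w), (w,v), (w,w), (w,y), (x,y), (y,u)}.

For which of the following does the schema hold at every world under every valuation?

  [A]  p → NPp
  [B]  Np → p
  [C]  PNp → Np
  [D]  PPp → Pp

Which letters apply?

R is not reflexive: not x R x.
R is not symmetric: w R y but not y R w.
R is not transitive: u R v and v R w but not u R w.
R is not euclidean: v R u and v R w but not u R w.
(A) p → NPp (axiom B) characterises the symmetric frames. R is not symmetric — not valid.
(B) Np → p is axiom T; it is valid on a frame exactly when R is reflexive. R is not reflexive, so not valid.
(C) PNp → Np (the dual of axiom 5) characterises the euclidean frames. R is not euclidean — not valid.
(D) PPp → Pp (the dual of axiom 4) characterises the transitive frames. R is not transitive — not valid.

none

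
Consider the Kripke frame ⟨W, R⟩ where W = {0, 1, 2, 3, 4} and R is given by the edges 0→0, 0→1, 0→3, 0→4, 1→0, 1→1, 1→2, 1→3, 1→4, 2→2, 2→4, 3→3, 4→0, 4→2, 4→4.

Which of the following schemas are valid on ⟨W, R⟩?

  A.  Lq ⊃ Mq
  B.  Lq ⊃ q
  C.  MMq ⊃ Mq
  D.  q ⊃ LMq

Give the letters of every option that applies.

R is reflexive: each world relates to itself.
R is not symmetric: 0 R 3 but not 3 R 0.
R is not transitive: 0 R 1 and 1 R 2 but not 0 R 2.
R is serial: every world has an R-successor.
(A) Lq ⊃ Mq is axiom D; it is valid on a frame exactly when R is serial. R is serial, so valid.
(B) axiom T: valid iff R is reflexive. R is reflexive — valid.
(C) MMq ⊃ Mq (the dual of axiom 4) characterises the transitive frames. R is not transitive — not valid.
(D) q ⊃ LMq (axiom B) characterises the symmetric frames. R is not symmetric — not valid.

A, B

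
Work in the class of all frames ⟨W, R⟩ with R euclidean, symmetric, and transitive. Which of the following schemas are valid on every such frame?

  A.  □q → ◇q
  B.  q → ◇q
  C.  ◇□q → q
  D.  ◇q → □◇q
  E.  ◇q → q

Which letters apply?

C, D

(A) □q → ◇q is axiom D; it is valid on a frame exactly when R is serial. Such an R need not be serial, so not valid.
(B) q → ◇q (the dual of axiom T) characterises the reflexive frames. Such an R need not be reflexive — not valid.
(C) ◇□q → q is the dual of axiom B; it is valid on a frame exactly when R is symmetric. Every such R is symmetric, so valid.
(D) ◇q → □◇q is axiom 5, which corresponds to the euclidean property. Every such R is euclidean — valid.
(E) ◇q → q is valid only on frames where every R-edge is a self-loop. Such an R need not be a subset of the identity — not valid.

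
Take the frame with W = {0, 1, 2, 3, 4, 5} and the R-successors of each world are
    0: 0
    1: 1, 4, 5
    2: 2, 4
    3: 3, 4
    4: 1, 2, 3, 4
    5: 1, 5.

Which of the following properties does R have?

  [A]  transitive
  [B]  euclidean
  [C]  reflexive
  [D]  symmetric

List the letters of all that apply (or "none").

C, D

(A) not transitive: 1 R 4 and 4 R 2 but not 1 R 2.
(B) not euclidean: 1 R 4 and 1 R 5 but not 4 R 5.
(C) reflexive: each world relates to itself.
(D) symmetric: every R-edge is matched by its reverse.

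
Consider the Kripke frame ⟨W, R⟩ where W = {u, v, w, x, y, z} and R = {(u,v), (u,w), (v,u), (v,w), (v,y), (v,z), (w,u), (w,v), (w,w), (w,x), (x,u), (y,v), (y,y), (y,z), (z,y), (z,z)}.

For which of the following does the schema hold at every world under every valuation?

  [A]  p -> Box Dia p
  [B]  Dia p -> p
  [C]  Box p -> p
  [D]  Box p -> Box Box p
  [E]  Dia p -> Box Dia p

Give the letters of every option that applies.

none

R is not reflexive: not u R u.
R is not symmetric: v R z but not z R v.
R is not transitive: u R v and v R u but not u R u.
R is not euclidean: v R u and v R y but not u R y.
R is not a subset of the identity: u R v with u ≠ v.
(A) p -> Box Dia p is axiom B, which corresponds to symmetry. R is not symmetric — not valid.
(B) Dia p -> p is valid only on frames where every R-edge is a self-loop. Here R ⊄ identity — not valid.
(C) axiom T: valid iff R is reflexive. R is not reflexive — not valid.
(D) axiom 4: valid iff R is transitive. R is not transitive — not valid.
(E) Dia p -> Box Dia p is axiom 5, which corresponds to the euclidean property. R is not euclidean — not valid.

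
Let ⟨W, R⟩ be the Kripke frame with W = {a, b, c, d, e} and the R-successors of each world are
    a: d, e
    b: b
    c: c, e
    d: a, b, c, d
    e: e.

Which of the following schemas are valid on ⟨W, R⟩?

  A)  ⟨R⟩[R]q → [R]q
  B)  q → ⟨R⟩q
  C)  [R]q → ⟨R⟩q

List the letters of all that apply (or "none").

R is not reflexive: not a R a.
R is not euclidean: a R d and a R e but not d R e.
R is serial: every world has an R-successor.
(A) the dual of axiom 5: valid iff R is euclidean. R is not euclidean — not valid.
(B) q → ⟨R⟩q is the dual of axiom T, which corresponds to reflexivity. R is not reflexive — not valid.
(C) axiom D: valid iff R is serial. R is serial — valid.

C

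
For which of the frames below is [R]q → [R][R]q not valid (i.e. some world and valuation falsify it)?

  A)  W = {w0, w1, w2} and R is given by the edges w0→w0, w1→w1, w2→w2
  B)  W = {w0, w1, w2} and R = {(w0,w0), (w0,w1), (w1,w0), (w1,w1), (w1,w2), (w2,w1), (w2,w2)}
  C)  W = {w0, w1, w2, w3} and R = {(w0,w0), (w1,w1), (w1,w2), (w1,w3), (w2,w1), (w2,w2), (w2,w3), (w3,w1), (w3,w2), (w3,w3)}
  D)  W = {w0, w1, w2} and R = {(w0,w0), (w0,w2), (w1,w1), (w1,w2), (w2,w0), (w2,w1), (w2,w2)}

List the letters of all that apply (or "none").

The schema [R]q → [R][R]q is axiom 4; it is valid on a frame iff R is transitive.
(A) R is transitive (R is closed under composition), so the schema is valid here.
(B) R is not transitive (w0 R w1 and w1 R w2 but not w0 R w2), so the schema fails here.
(C) R is transitive (R is closed under composition), so the schema is valid here.
(D) R is not transitive (w0 R w2 and w2 R w1 but not w0 R w1), so the schema fails here.

B, D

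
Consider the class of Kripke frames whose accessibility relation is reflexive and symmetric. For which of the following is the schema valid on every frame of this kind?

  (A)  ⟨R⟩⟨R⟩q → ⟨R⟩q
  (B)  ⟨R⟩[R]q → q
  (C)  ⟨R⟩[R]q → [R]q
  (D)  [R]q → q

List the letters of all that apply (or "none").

B, D

Reflexive relations are serial.
(A) ⟨R⟩⟨R⟩q → ⟨R⟩q is the dual of axiom 4; it is valid on a frame exactly when R is transitive. Such an R need not be transitive, so not valid.
(B) ⟨R⟩[R]q → q is the dual of axiom B, which corresponds to symmetry. Every such R is symmetric — valid.
(C) ⟨R⟩[R]q → [R]q (the dual of axiom 5) characterises the euclidean frames. Such an R need not be euclidean — not valid.
(D) [R]q → q is axiom T, which corresponds to reflexivity. Every such R is reflexive — valid.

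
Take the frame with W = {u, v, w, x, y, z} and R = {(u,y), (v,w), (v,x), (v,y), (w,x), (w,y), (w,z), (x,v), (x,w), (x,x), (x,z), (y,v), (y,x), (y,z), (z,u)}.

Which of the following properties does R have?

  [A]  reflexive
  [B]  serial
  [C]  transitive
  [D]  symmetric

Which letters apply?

B

(A) not reflexive: not u R u.
(B) serial: every world has an R-successor.
(C) not transitive: u R y and y R v but not u R v.
(D) not symmetric: u R y but not y R u.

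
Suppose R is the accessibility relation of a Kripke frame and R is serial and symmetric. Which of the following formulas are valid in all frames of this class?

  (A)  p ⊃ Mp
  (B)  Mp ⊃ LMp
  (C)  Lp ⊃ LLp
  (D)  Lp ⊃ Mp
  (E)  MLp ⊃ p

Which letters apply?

D, E

(A) p ⊃ Mp is the dual of axiom T, which corresponds to reflexivity. Such an R need not be reflexive — not valid.
(B) Mp ⊃ LMp is axiom 5, which corresponds to the euclidean property. Such an R need not be euclidean — not valid.
(C) Lp ⊃ LLp is axiom 4, which corresponds to transitivity. Such an R need not be transitive — not valid.
(D) Lp ⊃ Mp is axiom D; it is valid on a frame exactly when R is serial. Every such R is serial, so valid.
(E) MLp ⊃ p is the dual of axiom B; it is valid on a frame exactly when R is symmetric. Every such R is symmetric, so valid.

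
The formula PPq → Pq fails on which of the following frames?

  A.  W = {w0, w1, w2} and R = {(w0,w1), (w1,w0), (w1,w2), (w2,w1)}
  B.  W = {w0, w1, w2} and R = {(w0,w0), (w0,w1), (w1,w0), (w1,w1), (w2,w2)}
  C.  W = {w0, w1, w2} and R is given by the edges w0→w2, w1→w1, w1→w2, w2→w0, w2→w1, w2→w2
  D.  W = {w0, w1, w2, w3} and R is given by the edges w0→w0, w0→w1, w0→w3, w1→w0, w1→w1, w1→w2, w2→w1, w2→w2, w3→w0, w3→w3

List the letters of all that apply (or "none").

The schema PPq → Pq is the dual of axiom 4; it is valid on a frame iff R is transitive.
(A) R is not transitive (w0 R w1 and w1 R w0 but not w0 R w0), so the schema fails here.
(B) R is transitive (R is closed under composition), so the schema is valid here.
(C) R is not transitive (w0 R w2 and w2 R w0 but not w0 R w0), so the schema fails here.
(D) R is not transitive (w0 R w1 and w1 R w2 but not w0 R w2), so the schema fails here.

A, C, D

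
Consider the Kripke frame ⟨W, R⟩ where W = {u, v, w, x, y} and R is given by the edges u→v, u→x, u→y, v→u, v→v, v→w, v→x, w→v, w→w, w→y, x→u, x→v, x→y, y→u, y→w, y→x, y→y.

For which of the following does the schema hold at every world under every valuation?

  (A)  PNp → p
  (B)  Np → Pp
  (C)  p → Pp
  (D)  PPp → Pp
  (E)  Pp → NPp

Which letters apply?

A, B

R is not reflexive: not u R u.
R is symmetric: every R-edge is matched by its reverse.
R is not transitive: u R v and v R u but not u R u.
R is not euclidean: u R v and u R y but not v R y.
R is serial: every world has an R-successor.
(A) PNp → p (the dual of axiom B) characterises the symmetric frames. R is symmetric — valid.
(B) Np → Pp is axiom D, which corresponds to seriality. R is serial — valid.
(C) p → Pp is the dual of axiom T; it is valid on a frame exactly when R is reflexive. R is not reflexive, so not valid.
(D) PPp → Pp (the dual of axiom 4) characterises the transitive frames. R is not transitive — not valid.
(E) axiom 5: valid iff R is euclidean. R is not euclidean — not valid.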